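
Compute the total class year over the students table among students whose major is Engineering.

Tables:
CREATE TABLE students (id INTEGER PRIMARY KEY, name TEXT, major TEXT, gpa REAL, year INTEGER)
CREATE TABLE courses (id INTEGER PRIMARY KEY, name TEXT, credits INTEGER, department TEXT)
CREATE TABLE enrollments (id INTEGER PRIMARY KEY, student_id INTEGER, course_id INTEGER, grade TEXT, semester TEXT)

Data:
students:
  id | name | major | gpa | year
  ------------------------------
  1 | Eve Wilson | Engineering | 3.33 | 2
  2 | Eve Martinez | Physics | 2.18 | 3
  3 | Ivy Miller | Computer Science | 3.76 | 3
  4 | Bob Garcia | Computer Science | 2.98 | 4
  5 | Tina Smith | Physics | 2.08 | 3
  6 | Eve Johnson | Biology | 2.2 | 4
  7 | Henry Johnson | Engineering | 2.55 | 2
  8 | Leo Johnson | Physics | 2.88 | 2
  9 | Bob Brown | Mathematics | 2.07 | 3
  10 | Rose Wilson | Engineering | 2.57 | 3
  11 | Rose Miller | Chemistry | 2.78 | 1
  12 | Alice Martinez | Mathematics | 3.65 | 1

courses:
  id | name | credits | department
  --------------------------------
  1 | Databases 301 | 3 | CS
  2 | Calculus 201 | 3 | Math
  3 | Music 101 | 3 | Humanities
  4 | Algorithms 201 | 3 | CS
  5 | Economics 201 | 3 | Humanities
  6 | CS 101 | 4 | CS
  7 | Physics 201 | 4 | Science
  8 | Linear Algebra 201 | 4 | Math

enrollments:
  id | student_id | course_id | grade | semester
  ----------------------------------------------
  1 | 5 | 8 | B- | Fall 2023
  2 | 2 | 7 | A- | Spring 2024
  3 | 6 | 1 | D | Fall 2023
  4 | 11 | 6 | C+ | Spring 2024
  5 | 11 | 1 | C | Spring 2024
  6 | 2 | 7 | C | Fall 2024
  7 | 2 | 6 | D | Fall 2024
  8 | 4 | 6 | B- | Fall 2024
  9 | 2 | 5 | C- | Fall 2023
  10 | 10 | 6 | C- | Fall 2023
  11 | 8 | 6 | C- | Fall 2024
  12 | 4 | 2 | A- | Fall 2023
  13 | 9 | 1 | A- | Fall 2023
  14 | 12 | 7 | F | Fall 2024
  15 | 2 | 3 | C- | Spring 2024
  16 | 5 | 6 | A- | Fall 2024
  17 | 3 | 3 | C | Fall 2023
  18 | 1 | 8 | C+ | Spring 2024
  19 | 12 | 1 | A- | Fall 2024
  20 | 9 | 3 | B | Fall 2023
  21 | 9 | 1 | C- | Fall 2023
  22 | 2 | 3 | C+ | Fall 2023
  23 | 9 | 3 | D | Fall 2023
SELECT SUM(year) FROM students WHERE major = 'Engineering'

Execution result:
7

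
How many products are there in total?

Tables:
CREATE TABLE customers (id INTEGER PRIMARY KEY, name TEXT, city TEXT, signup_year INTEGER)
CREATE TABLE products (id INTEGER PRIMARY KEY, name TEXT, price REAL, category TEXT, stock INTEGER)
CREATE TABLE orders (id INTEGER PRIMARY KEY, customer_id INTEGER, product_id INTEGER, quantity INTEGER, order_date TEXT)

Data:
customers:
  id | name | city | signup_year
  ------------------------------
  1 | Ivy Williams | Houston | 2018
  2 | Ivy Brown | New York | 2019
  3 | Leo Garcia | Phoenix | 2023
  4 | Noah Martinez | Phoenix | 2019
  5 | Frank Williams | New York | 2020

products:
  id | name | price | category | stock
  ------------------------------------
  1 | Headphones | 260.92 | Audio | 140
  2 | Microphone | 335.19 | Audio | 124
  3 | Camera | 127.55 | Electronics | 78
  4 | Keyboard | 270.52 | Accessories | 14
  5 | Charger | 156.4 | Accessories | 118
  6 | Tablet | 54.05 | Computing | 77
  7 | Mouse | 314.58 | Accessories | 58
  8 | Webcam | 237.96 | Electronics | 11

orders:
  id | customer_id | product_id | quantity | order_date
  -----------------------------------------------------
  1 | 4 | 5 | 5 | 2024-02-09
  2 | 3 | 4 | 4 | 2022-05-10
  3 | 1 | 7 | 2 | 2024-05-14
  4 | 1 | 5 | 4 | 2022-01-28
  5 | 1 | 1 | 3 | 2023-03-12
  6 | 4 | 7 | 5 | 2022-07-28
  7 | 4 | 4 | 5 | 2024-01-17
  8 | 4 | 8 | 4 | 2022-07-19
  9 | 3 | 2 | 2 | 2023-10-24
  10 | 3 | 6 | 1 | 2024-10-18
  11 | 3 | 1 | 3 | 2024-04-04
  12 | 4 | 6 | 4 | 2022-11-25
SELECT COUNT(*) FROM products

Execution result:
8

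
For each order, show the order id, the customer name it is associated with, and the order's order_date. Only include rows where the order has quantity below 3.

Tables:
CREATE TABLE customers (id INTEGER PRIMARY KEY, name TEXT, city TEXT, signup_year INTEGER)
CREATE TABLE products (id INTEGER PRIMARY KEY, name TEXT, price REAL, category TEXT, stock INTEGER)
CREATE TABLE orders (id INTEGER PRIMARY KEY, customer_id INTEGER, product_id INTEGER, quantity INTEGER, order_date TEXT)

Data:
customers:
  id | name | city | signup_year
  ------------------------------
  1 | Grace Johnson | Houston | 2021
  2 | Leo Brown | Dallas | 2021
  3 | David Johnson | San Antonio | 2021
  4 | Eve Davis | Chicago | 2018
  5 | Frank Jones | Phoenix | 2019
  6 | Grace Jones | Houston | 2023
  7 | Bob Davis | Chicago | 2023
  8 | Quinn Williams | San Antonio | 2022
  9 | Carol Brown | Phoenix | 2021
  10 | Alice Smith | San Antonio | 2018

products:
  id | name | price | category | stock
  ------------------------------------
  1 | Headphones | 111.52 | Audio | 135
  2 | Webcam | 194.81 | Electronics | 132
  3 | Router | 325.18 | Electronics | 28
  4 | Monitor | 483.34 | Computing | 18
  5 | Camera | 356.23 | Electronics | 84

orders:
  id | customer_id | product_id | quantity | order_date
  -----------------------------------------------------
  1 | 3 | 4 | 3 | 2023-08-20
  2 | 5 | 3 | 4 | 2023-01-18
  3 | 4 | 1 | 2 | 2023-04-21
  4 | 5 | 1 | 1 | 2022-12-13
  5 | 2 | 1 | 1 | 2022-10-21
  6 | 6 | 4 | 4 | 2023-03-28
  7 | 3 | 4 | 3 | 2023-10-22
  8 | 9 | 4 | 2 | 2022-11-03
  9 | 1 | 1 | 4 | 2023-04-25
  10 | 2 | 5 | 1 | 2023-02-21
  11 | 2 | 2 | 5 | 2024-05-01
SELECT c.id, p.name AS customer, c.order_date FROM orders c JOIN customers p ON c.customer_id = p.id WHERE c.quantity < 3

Execution result:
id | customer | order_date
3 | Eve Davis | 2023-04-21
4 | Frank Jones | 2022-12-13
5 | Leo Brown | 2022-10-21
8 | Carol Brown | 2022-11-03
10 | Leo Brown | 2023-02-21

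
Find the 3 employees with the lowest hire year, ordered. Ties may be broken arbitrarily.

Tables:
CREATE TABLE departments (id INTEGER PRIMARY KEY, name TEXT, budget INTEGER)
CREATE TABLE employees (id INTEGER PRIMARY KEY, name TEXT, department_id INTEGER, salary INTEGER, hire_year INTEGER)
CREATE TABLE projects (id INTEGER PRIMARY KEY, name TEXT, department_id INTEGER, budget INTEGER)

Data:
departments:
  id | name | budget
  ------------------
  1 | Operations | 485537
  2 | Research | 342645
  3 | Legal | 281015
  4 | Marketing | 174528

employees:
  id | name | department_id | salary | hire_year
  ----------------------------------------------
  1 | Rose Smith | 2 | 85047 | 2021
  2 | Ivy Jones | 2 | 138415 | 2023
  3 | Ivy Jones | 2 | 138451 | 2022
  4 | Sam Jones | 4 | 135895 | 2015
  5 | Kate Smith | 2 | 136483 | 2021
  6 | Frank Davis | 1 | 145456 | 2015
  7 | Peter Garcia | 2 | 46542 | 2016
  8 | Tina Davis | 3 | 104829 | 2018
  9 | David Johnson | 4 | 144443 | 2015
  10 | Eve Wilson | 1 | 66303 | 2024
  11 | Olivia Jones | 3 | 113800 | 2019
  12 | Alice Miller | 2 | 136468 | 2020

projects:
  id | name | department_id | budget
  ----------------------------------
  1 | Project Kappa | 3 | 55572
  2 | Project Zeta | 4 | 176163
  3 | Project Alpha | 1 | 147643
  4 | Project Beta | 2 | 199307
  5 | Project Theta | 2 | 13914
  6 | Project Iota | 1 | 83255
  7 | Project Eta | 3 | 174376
SELECT name, hire_year FROM employees ORDER BY hire_year ASC LIMIT 3

Execution result:
name | hire_year
Sam Jones | 2015
Frank Davis | 2015
David Johnson | 2015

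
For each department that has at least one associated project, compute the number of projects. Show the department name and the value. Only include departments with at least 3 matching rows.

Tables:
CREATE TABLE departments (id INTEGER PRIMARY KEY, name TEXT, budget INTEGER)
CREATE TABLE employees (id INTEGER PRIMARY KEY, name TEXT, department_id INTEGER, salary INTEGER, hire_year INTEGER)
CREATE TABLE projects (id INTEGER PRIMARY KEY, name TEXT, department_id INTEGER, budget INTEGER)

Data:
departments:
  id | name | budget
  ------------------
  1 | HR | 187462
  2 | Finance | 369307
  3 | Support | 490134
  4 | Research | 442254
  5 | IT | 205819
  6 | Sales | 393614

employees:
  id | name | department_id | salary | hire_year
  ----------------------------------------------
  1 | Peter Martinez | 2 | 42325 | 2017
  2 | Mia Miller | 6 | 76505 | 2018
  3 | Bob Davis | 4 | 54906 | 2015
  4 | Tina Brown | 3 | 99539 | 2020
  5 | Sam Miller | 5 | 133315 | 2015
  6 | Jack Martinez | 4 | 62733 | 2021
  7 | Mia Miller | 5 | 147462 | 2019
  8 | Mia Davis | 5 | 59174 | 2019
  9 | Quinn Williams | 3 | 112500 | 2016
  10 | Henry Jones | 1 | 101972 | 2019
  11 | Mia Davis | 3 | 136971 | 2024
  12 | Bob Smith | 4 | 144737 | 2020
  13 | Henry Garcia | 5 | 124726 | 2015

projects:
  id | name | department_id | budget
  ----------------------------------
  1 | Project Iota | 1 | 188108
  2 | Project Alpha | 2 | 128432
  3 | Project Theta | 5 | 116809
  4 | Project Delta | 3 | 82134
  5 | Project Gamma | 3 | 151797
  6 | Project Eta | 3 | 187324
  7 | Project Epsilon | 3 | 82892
SELECT p.name, COUNT(*) AS n FROM projects c JOIN departments p ON c.department_id = p.id GROUP BY p.id, p.name HAVING COUNT(*) >= 3

Execution result:
name | n
Support | 4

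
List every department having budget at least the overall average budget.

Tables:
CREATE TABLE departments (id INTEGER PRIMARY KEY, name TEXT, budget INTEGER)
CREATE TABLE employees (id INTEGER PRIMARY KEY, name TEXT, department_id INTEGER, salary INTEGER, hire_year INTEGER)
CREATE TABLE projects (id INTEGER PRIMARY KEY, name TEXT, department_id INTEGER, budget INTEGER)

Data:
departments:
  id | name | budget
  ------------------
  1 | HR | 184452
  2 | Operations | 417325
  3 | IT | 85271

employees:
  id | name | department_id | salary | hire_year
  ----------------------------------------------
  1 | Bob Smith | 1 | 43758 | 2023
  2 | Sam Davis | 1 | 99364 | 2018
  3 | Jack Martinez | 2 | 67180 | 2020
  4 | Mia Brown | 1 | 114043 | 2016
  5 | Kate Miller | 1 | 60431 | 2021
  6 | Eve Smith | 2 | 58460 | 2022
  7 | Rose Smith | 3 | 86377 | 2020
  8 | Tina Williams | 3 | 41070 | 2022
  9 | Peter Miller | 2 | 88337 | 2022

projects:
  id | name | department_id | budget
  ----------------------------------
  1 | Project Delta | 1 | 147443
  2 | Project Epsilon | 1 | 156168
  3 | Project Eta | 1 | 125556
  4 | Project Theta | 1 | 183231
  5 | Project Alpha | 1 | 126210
SELECT name, budget FROM departments WHERE budget >= (SELECT AVG(budget) FROM departments)

Execution result:
name | budget
Operations | 417325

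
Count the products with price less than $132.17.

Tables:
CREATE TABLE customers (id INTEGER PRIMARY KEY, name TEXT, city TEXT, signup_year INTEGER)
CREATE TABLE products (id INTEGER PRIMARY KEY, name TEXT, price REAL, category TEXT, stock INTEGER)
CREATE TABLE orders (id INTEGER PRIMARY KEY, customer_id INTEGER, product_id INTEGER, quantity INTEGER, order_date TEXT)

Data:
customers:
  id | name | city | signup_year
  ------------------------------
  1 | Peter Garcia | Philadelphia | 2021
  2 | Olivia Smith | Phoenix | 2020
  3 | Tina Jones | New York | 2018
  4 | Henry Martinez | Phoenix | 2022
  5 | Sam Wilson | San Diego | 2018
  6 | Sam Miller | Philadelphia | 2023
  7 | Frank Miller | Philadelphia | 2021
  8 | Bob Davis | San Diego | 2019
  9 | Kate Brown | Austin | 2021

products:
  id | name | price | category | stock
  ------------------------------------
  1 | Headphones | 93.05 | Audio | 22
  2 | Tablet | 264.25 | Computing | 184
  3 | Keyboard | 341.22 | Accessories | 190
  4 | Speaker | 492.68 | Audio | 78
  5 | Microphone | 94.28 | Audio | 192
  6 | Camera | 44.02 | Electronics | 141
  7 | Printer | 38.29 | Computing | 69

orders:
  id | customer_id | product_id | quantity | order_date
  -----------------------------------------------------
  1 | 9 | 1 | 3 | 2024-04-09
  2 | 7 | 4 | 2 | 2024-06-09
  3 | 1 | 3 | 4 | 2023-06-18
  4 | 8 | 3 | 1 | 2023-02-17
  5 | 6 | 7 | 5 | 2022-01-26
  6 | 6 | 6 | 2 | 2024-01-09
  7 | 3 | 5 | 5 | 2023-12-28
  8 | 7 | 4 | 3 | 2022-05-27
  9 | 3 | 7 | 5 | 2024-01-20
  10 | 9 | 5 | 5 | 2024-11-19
SELECT COUNT(*) FROM products WHERE price < 132.17

Execution result:
4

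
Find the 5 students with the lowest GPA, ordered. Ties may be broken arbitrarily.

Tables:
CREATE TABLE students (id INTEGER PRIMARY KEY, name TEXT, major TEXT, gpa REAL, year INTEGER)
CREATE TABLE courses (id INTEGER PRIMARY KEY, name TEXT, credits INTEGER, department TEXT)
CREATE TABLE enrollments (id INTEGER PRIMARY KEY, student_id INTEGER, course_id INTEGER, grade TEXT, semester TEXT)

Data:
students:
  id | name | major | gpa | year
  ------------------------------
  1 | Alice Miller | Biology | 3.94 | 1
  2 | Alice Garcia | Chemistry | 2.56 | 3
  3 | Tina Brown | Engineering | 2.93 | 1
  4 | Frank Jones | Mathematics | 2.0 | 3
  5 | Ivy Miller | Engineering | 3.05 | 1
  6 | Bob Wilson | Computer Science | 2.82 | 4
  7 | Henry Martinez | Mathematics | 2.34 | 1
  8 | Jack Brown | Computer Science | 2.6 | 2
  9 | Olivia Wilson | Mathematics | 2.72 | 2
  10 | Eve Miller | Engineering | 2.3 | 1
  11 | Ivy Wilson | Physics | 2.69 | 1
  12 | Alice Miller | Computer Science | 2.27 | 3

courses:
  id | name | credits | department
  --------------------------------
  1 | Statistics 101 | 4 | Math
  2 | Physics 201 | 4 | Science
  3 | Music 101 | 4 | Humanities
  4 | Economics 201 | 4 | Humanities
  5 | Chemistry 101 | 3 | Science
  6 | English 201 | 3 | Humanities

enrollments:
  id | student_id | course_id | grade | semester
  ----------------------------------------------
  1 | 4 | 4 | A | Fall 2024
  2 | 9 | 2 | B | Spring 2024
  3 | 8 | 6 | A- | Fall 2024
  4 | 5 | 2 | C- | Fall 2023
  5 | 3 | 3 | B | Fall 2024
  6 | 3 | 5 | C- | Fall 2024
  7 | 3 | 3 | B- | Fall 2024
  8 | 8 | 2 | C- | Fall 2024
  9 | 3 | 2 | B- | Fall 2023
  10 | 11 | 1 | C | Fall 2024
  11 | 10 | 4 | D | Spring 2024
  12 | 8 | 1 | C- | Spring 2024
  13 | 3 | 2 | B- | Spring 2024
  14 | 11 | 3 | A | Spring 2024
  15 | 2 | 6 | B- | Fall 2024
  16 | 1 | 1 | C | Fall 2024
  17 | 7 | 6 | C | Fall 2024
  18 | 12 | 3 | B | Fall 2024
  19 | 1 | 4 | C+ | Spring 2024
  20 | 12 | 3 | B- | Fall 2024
SELECT name, gpa FROM students ORDER BY gpa ASC LIMIT 5

Execution result:
name | gpa
Frank Jones | 2.00
Alice Miller | 2.27
Eve Miller | 2.30
Henry Martinez | 2.34
Alice Garcia | 2.56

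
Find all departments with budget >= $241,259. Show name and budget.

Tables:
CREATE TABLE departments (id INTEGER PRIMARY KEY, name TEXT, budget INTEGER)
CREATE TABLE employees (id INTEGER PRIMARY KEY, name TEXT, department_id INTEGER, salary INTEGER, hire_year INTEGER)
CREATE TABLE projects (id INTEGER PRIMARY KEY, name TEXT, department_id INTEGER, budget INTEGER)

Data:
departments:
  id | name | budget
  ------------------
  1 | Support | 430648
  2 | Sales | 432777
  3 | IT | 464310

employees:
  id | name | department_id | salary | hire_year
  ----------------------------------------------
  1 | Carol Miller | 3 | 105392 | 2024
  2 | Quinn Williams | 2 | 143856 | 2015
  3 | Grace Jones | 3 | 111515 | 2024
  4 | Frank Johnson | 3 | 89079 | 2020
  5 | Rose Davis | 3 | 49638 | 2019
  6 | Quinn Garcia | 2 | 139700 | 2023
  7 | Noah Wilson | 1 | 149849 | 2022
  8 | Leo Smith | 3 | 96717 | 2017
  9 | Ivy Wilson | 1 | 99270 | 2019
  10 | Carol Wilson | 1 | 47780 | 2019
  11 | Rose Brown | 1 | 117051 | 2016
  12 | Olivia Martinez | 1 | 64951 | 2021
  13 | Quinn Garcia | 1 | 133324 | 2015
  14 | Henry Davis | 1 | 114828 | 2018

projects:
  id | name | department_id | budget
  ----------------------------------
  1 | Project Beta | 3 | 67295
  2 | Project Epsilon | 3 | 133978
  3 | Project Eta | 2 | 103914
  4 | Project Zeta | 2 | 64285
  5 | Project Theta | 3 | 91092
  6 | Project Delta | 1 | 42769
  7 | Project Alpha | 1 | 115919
SELECT name, budget FROM departments WHERE budget >= 241259

Execution result:
name | budget
Support | 430648
Sales | 432777
IT | 464310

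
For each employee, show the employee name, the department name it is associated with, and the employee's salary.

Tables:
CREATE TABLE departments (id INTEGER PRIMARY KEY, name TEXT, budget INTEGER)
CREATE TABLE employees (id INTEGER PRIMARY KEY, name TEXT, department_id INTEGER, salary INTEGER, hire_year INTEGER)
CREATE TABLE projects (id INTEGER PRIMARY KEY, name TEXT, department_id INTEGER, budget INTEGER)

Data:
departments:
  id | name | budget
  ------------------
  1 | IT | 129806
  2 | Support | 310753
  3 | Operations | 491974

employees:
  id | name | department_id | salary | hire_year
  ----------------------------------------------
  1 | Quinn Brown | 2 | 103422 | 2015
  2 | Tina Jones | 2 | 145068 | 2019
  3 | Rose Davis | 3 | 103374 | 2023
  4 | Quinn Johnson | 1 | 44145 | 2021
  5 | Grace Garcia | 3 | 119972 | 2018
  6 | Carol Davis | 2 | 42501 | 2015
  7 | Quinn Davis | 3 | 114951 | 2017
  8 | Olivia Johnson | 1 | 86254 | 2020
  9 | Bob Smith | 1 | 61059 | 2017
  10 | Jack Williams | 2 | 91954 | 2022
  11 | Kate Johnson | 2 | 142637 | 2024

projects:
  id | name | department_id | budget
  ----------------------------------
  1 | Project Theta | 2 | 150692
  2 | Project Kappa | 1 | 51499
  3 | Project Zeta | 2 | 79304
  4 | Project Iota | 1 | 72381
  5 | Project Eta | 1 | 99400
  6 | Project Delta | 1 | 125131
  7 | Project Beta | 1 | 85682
SELECT c.name, p.name AS department, c.salary FROM employees c JOIN departments p ON c.department_id = p.id

Execution result:
name | department | salary
Quinn Brown | Support | 103422
Tina Jones | Support | 145068
Rose Davis | Operations | 103374
Quinn Johnson | IT | 44145
Grace Garcia | Operations | 119972
Carol Davis | Support | 42501
Quinn Davis | Operations | 114951
Olivia Johnson | IT | 86254
Bob Smith | IT | 61059
Jack Williams | Support | 91954
Kate Johnson | Support | 142637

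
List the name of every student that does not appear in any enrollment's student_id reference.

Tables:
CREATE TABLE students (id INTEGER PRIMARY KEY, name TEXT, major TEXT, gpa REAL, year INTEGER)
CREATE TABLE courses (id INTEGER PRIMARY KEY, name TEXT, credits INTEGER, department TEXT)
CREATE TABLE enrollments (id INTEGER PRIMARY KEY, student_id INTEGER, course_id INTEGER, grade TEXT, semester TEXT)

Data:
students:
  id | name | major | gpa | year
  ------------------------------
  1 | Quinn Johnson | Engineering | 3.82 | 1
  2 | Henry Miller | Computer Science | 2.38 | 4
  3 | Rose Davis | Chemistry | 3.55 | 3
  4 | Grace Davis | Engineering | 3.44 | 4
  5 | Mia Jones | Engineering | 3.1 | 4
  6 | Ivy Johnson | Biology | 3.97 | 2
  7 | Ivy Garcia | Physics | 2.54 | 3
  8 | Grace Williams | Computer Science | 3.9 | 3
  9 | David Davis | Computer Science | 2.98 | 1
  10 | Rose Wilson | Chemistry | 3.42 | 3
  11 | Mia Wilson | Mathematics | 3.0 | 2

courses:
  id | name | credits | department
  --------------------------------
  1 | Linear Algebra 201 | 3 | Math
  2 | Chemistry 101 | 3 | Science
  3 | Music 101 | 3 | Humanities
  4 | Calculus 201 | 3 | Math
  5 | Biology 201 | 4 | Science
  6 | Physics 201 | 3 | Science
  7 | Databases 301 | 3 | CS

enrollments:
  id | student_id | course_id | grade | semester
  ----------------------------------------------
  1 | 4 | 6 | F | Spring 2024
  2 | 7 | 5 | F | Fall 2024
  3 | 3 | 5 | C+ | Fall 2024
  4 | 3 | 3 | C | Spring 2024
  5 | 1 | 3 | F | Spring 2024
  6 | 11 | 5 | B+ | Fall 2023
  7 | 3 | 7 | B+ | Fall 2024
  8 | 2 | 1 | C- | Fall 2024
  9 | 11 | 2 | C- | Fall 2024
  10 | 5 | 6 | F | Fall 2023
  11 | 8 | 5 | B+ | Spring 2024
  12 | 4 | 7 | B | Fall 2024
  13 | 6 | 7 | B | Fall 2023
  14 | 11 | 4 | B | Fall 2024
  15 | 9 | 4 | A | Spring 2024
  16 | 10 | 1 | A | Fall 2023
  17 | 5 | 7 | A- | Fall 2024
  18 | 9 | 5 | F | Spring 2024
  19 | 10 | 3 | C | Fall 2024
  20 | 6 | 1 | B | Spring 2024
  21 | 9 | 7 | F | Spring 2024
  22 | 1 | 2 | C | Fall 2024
SELECT p.name FROM students p LEFT JOIN enrollments c ON c.student_id = p.id WHERE c.id IS NULL

Execution result:
(no rows)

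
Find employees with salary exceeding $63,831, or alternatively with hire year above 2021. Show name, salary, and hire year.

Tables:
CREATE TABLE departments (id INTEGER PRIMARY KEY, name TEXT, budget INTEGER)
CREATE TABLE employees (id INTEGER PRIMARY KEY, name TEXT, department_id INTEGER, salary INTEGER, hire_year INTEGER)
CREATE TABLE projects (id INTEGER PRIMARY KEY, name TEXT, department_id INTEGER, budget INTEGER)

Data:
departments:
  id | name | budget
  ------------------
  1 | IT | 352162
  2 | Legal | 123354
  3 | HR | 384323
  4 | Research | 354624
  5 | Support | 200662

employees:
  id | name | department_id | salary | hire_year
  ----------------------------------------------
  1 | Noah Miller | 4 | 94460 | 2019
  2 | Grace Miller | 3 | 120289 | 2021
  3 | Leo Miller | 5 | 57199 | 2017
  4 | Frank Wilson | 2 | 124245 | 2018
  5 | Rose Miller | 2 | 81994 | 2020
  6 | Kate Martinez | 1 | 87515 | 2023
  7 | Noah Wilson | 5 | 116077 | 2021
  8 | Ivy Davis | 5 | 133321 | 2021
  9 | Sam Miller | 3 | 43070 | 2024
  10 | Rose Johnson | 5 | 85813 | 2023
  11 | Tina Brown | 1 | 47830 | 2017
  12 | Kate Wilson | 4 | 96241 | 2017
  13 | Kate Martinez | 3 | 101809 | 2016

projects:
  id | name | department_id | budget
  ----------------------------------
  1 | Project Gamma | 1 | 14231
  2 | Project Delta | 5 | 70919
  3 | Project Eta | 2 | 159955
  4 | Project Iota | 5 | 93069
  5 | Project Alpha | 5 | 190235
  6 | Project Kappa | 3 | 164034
SELECT name, salary, hire_year FROM employees WHERE salary > 63831 OR hire_year > 2021

Execution result:
name | salary | hire_year
Noah Miller | 94460 | 2019
Grace Miller | 120289 | 2021
Frank Wilson | 124245 | 2018
Rose Miller | 81994 | 2020
Kate Martinez | 87515 | 2023
Noah Wilson | 116077 | 2021
Ivy Davis | 133321 | 2021
Sam Miller | 43070 | 2024
Rose Johnson | 85813 | 2023
Kate Wilson | 96241 | 2017
Kate Martinez | 101809 | 2016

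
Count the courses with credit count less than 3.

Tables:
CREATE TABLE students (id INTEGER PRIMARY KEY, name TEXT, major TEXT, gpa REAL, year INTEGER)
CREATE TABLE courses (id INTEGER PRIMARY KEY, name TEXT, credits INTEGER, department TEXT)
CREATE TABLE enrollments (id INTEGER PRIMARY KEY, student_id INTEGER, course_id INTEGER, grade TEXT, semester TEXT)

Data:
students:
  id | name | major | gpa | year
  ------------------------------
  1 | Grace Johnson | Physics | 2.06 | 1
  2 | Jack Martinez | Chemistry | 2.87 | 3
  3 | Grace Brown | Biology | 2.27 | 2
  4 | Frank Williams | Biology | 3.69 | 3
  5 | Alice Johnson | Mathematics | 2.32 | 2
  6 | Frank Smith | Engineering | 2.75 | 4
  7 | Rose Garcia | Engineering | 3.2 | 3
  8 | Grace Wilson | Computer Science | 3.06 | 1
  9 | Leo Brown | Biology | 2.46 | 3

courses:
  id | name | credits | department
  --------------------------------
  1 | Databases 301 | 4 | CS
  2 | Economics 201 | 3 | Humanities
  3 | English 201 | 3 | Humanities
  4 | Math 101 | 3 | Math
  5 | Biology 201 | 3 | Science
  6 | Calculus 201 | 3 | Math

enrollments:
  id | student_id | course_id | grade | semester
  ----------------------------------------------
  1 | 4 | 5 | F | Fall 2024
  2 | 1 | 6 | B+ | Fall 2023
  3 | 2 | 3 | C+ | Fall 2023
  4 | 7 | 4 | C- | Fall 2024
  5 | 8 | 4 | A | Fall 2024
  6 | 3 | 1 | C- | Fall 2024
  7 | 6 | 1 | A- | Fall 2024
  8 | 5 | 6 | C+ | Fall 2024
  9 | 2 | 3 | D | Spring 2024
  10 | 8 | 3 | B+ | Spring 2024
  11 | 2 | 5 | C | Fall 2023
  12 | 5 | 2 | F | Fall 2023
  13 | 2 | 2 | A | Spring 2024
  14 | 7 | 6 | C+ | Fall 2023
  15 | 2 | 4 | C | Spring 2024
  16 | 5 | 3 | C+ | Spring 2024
SELECT COUNT(*) FROM courses WHERE credits < 3

Execution result:
0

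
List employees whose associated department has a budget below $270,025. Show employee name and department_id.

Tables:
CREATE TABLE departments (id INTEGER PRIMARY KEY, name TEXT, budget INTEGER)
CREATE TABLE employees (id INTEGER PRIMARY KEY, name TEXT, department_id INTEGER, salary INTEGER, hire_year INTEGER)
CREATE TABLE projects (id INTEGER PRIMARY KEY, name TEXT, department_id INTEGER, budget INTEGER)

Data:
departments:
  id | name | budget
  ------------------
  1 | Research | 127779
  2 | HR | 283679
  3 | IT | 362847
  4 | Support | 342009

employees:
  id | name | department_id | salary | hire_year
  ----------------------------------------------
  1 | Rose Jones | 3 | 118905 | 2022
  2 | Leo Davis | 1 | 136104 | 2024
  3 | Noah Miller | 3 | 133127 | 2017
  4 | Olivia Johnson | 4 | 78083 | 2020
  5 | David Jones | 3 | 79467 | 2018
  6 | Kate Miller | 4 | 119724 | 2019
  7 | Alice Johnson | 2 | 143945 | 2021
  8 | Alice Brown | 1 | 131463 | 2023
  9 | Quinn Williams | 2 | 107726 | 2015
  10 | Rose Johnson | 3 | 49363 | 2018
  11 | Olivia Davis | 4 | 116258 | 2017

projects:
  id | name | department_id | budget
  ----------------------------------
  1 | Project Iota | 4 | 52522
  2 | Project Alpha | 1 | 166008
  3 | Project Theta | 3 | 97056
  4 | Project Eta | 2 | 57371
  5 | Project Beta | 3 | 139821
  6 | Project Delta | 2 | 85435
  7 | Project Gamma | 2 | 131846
SELECT name, department_id FROM employees WHERE department_id IN (SELECT id FROM departments WHERE budget < 270025)

Execution result:
name | department_id
Leo Davis | 1
Alice Brown | 1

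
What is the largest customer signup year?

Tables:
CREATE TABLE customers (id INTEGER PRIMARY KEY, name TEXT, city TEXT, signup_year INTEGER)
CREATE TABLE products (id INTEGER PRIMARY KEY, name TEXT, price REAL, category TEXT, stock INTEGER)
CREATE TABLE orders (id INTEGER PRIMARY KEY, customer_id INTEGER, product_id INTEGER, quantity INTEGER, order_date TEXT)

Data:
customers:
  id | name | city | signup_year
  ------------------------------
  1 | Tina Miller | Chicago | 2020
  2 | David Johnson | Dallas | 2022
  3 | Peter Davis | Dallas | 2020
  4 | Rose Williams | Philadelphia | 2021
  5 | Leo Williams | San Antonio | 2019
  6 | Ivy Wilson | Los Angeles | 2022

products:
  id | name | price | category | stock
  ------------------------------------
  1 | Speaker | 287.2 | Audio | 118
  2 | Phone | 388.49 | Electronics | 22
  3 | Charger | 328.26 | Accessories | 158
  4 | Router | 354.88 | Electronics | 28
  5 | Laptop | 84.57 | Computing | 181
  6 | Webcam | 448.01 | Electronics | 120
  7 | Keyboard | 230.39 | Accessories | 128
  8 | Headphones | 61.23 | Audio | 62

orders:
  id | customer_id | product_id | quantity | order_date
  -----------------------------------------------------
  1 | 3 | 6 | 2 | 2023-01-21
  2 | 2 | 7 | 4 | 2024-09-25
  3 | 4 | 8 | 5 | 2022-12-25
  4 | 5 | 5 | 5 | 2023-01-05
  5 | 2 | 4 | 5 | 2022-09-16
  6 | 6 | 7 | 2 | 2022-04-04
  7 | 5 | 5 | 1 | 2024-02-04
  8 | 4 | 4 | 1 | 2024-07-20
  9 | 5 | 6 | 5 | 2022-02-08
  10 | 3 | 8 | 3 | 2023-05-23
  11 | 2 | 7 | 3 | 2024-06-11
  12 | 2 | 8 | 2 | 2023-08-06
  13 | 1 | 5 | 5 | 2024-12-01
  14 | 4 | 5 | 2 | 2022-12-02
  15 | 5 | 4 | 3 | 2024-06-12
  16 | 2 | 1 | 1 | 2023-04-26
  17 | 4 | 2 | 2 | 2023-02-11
SELECT MAX(signup_year) FROM customers

Execution result:
2022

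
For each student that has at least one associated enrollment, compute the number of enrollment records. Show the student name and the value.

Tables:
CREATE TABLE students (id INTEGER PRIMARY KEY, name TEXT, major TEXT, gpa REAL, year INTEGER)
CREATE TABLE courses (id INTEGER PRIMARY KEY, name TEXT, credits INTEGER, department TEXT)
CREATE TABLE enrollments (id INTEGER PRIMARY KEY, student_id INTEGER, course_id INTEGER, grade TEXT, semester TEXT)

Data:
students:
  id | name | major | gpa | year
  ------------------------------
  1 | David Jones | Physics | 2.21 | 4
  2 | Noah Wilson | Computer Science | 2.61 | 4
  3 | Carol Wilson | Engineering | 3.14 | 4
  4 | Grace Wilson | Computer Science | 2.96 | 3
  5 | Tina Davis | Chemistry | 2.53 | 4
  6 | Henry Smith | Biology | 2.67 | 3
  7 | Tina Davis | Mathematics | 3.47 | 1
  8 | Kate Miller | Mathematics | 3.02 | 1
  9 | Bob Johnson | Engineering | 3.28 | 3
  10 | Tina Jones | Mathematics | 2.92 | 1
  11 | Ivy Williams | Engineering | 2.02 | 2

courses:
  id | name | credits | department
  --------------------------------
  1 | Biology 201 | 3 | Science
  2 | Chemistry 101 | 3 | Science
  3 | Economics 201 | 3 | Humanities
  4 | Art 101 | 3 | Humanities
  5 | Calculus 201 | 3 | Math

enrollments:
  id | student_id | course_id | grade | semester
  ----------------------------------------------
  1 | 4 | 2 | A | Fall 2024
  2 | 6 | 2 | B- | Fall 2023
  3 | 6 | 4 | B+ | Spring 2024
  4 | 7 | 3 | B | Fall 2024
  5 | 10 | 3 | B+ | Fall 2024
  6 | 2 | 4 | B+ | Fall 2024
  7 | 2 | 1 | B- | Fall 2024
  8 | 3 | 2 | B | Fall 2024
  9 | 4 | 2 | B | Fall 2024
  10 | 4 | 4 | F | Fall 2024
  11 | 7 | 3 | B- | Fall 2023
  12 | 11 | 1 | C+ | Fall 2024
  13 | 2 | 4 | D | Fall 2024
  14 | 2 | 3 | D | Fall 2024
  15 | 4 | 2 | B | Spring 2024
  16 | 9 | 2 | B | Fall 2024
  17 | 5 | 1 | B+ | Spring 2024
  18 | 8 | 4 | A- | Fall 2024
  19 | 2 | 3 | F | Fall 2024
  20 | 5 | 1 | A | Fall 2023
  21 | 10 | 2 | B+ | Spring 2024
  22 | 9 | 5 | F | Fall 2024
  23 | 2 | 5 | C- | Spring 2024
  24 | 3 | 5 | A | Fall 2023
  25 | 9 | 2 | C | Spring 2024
SELECT p.name, COUNT(*) AS n FROM enrollments c JOIN students p ON c.student_id = p.id GROUP BY p.id, p.name

Execution result:
name | n
Noah Wilson | 6
Carol Wilson | 2
Grace Wilson | 4
Tina Davis | 2
Henry Smith | 2
Tina Davis | 2
Kate Miller | 1
Bob Johnson | 3
Tina Jones | 2
Ivy Williams | 1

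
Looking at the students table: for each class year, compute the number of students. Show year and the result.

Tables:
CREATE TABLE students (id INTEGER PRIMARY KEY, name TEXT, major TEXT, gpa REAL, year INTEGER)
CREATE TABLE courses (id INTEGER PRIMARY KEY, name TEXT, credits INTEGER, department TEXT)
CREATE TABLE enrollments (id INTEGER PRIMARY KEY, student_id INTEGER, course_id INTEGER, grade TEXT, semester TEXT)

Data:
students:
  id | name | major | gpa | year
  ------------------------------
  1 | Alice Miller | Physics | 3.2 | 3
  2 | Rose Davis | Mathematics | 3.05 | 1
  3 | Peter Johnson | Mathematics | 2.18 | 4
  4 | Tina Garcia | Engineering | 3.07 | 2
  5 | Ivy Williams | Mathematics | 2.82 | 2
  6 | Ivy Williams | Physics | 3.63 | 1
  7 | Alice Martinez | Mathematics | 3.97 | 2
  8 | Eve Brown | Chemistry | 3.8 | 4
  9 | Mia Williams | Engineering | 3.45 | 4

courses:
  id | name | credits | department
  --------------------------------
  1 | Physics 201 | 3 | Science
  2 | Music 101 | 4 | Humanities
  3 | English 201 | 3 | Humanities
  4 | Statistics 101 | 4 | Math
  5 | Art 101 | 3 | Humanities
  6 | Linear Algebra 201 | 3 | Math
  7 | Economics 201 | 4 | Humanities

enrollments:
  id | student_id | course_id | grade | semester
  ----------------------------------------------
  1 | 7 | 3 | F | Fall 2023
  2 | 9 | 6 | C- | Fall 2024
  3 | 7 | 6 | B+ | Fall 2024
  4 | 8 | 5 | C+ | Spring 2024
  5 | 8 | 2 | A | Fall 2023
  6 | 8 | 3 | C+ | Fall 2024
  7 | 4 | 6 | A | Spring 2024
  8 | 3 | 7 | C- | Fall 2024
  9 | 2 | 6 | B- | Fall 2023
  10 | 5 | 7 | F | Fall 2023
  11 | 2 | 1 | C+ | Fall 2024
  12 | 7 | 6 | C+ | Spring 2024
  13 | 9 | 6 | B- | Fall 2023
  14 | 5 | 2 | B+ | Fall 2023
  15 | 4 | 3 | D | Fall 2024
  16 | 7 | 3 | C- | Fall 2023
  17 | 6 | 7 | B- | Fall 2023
SELECT year, COUNT(*) AS n FROM students GROUP BY year

Execution result:
year | n
1 | 2
2 | 3
3 | 1
4 | 3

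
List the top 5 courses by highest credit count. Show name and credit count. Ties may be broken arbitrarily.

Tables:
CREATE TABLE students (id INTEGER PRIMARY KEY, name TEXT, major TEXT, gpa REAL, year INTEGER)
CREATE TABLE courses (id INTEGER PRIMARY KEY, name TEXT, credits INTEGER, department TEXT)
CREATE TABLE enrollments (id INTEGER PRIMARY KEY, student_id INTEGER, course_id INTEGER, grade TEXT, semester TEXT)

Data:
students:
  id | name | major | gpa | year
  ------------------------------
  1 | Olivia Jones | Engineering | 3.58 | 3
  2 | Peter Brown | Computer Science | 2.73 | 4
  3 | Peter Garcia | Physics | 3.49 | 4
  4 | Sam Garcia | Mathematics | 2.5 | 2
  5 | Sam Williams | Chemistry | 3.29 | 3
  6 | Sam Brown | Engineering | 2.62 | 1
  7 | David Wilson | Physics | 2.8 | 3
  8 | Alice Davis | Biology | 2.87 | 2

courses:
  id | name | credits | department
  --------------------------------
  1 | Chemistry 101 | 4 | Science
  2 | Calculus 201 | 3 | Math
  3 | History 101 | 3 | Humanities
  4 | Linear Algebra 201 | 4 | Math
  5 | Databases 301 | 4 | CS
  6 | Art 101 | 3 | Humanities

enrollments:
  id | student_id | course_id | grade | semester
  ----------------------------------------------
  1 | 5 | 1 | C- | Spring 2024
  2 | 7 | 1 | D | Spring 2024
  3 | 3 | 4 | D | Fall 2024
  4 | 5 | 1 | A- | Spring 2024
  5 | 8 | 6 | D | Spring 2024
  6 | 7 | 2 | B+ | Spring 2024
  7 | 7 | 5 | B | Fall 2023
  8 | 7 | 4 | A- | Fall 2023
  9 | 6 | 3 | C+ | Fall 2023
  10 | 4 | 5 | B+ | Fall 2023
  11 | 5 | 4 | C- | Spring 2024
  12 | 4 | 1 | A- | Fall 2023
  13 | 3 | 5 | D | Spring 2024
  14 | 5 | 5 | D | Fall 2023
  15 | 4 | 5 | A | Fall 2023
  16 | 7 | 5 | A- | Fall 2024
SELECT name, credits FROM courses ORDER BY credits DESC LIMIT 5

Execution result:
name | credits
Chemistry 101 | 4
Linear Algebra 201 | 4
Databases 301 | 4
Calculus 201 | 3
History 101 | 3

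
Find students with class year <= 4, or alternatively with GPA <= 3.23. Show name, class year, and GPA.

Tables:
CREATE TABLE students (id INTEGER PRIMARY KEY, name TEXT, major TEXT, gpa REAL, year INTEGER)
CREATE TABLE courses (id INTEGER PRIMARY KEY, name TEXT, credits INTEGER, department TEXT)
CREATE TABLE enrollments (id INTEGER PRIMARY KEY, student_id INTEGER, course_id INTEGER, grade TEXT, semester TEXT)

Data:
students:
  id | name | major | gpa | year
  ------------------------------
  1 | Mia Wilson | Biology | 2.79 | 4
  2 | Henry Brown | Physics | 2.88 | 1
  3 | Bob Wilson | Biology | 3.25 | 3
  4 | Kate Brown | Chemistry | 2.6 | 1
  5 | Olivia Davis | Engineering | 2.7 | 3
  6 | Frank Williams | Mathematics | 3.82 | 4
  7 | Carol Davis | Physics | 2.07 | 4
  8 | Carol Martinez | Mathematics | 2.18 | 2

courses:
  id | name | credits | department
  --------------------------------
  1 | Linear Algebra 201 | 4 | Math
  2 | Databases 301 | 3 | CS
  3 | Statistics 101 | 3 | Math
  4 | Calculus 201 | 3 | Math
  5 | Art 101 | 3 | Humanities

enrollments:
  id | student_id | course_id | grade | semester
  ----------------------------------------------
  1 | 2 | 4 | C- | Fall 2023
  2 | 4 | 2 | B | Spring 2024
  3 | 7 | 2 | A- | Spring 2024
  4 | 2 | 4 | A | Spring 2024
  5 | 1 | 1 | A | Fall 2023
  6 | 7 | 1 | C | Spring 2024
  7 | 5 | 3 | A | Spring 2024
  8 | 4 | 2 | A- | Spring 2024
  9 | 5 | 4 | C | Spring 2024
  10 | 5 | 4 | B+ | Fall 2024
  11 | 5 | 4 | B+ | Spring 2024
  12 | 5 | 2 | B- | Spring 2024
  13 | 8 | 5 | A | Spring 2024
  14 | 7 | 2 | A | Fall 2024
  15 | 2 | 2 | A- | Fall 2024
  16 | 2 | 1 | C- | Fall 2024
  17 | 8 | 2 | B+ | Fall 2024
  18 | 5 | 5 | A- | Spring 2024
SELECT name, year, gpa FROM students WHERE year <= 4 OR gpa <= 3.23

Execution result:
name | year | gpa
Mia Wilson | 4 | 2.79
Henry Brown | 1 | 2.88
Bob Wilson | 3 | 3.25
Kate Brown | 1 | 2.60
Olivia Davis | 3 | 2.70
Frank Williams | 4 | 3.82
Carol Davis | 4 | 2.07
Carol Martinez | 2 | 2.18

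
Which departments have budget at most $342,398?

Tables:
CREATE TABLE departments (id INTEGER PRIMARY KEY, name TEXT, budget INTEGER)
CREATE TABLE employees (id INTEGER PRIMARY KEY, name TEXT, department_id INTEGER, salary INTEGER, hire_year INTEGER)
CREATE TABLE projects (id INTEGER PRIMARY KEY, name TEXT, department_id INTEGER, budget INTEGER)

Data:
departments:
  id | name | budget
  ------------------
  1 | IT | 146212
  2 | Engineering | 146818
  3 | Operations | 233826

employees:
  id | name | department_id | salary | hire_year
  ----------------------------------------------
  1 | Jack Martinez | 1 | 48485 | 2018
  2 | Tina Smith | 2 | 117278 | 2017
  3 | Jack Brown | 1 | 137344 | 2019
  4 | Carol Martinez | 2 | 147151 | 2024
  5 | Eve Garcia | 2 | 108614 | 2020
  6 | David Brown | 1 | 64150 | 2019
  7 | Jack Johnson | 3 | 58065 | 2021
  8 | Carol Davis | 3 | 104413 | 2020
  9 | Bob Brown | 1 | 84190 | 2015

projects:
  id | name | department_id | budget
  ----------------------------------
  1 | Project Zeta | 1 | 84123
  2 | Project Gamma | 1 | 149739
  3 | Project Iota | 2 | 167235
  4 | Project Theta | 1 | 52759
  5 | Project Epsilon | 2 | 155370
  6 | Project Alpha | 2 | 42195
SELECT name, budget FROM departments WHERE budget <= 342398

Execution result:
name | budget
IT | 146212
Engineering | 146818
Operations | 233826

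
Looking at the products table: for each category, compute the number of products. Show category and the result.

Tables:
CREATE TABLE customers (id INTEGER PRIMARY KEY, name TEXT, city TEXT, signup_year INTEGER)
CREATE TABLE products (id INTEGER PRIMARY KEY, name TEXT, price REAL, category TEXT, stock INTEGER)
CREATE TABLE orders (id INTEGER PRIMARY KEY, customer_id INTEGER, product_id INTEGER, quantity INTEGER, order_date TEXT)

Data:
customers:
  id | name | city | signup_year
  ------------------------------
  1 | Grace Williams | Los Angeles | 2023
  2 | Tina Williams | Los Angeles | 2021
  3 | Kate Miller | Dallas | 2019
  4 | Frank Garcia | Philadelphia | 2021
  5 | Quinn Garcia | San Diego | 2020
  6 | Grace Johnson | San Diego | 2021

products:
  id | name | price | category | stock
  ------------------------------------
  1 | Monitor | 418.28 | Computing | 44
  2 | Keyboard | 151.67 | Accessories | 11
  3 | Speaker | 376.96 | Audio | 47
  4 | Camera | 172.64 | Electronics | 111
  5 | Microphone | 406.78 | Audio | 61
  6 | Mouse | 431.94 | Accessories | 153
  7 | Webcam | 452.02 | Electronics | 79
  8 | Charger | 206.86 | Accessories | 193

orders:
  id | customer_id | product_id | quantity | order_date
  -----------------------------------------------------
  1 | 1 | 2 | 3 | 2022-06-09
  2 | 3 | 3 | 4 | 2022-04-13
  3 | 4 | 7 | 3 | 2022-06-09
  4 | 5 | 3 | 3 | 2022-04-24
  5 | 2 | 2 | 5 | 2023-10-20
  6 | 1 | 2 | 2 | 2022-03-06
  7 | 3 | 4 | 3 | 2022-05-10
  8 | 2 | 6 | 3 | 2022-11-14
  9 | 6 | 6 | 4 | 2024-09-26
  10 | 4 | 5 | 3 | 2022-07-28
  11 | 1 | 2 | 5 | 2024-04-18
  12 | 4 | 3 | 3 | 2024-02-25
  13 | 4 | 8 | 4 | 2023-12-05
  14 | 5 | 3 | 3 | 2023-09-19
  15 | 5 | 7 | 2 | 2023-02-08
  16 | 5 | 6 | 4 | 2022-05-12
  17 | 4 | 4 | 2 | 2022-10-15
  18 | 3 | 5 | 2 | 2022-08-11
SELECT category, COUNT(*) AS n FROM products GROUP BY category

Execution result:
category | n
Accessories | 3
Audio | 2
Computing | 1
Electronics | 2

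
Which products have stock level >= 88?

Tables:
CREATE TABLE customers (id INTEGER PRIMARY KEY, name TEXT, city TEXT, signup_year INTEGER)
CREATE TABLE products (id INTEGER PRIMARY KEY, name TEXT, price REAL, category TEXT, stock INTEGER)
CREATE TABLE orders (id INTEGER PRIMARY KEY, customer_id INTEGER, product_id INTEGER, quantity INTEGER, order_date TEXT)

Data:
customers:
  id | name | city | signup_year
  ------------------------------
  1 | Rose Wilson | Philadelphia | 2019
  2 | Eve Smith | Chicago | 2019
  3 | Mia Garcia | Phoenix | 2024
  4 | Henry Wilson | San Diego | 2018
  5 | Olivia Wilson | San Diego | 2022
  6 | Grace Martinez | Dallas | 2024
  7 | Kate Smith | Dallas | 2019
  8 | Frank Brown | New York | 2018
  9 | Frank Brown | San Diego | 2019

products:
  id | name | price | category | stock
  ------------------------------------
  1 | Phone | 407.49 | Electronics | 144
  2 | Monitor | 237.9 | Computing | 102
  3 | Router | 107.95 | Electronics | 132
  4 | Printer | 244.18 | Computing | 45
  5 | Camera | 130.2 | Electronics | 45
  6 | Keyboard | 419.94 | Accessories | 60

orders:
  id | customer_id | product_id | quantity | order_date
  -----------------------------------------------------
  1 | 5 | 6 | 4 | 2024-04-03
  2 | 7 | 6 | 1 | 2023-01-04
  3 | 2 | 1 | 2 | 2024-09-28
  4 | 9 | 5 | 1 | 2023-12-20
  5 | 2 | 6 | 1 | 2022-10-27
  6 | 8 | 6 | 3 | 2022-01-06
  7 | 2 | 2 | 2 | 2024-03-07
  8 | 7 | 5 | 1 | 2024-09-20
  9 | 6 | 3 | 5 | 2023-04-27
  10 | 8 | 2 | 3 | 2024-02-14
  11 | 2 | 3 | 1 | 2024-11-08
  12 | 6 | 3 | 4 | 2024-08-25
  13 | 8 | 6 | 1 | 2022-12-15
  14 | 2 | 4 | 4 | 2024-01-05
SELECT name, stock FROM products WHERE stock >= 88

Execution result:
name | stock
Phone | 144
Monitor | 102
Router | 132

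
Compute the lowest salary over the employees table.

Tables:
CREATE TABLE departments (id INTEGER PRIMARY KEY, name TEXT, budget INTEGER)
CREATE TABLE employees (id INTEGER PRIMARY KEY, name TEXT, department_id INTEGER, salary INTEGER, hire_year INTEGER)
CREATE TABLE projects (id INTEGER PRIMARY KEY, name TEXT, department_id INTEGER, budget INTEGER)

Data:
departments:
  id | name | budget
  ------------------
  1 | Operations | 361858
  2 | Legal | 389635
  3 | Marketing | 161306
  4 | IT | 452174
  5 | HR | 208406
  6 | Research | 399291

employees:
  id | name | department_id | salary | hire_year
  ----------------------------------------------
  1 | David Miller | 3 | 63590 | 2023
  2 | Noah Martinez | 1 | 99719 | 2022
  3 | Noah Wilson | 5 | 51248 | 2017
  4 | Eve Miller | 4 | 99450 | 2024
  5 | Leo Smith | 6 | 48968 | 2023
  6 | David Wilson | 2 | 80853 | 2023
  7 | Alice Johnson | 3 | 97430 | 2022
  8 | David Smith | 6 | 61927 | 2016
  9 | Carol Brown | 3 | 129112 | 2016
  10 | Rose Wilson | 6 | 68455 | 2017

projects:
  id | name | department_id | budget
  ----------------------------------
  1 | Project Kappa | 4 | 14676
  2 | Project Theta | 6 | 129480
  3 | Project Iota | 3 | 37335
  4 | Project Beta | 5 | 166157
SELECT MIN(salary) FROM employees

Execution result:
48968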